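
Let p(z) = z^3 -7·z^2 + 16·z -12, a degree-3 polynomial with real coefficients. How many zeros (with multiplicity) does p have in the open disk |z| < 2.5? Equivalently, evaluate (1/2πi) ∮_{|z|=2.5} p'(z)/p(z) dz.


The zeros of p are: 2, 2, 3.
Their magnitudes are: 2, 2, 3.
Zeros with |z| < R = 2.5: 2, 2.
Count = 2.
By the argument principle, (1/2πi) ∮_{|z|=R} p'(z)/p(z) dz equals exactly this count.

Number of zeros inside |z| < 2.5: 2.


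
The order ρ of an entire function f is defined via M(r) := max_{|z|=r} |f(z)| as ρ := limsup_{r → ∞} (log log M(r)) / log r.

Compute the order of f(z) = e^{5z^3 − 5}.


|e^{5z^3 − 5}| = e^{Re(5·z^3) + -5} ≤ e^{5|z|^3 + -5} = e^{5r^3 + -5} on |z| = r, so ρ ≤ 3. Choosing z on |z|=r so that 5·z^3 is real positive (always possible by picking arg z appropriately) gives |f(z)| = e^{5r^3 + -5}, matching the bound. The additive constant -5 does not affect log log M(r) ~ 3·log r. Hence ρ = 3.
Therefore ρ = 3.

Order ρ = 3.


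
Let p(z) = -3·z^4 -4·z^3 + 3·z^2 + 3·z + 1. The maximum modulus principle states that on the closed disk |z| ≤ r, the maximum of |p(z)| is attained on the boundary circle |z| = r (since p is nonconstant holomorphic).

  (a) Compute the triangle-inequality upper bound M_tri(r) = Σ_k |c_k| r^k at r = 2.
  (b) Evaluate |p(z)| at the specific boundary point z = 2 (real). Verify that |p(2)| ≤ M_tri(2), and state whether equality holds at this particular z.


Coefficients: c_0 = 1, c_1 = 3, c_2 = 3, c_3 = -4, c_4 = -3. Radius r = 2.
Part (a). Triangle bound: M_tri(r) = Σ_k |c_k| r^k
  = |1|·2^0 + |3|·2^1 + |3|·2^2 + |-4|·2^3 + |-3|·2^4
  = 1 + 6 + 12 + 32 + 48 = 99.
This bounds M(r) := max_{|z|=r} |p(z)| from above; equality holds iff all terms c_k z^k can be made to align in phase at a single z on |z|=r.
Part (b). At z = 2 (real, on the circle |z| = r):
  p(2) = (1)·2^0 + (3)·2^1 + (3)·2^2 + (-4)·2^3 + (-3)·2^4 = -61.
  |p(2)| = 61.
Check: |p(2)| = 61 ≤ 99 = M_tri(2). ✓ Equality does not hold at z = 2 (the coefficients have mixed signs, so the terms do not all align in phase there).

M_tri(2) = 99; |p(2)| = 61; equality at z=2: no.


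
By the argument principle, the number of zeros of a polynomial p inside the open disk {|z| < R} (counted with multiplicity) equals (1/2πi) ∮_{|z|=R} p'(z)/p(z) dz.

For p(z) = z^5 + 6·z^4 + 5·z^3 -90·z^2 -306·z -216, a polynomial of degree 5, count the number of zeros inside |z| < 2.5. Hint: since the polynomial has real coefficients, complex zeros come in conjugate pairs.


The zeros of p are: -3, -1, 4, (-3 + 3i), (-3 - 3i).
Their magnitudes are: 3, 1, 4, 4.243, 4.243.
Zeros with |z| < R = 2.5: -1.
Count = 1.
By the argument principle, (1/2πi) ∮_{|z|=R} p'(z)/p(z) dz equals exactly this count.

Number of zeros inside |z| < 2.5: 1.


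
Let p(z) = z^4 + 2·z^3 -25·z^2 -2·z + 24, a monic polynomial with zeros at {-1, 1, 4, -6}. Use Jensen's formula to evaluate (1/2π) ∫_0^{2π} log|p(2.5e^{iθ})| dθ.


Zeros: -6, -1, 1, 4; r = 2.5.
Inside |z| < r: -1, 1. Outside (|z| ≥ r): -6, 4.
p(0) = 24, so log|p(0)| = log(24) = 3.1781.
Apply Jensen: I(r) = log|p(0)| + Σ_k log(r/|z_k|), summed over zeros inside |z| < r.
  log(r/|z_k|) for z_k = -1: log(2.5/1) = 0.9163
  log(r/|z_k|) for z_k = 1: log(2.5/1) = 0.9163
  Outside zeros (-6, 4) contribute nothing to the Jensen sum.
Sum over inside zeros: 1.8326.
I(r) = log|p(0)| + (inside sum) = 3.1781 + 1.8326 = 5.0106.
Note: since some zeros are outside |z| ≤ r, the simplified n·log(r) form does NOT apply — only the inside zeros contribute.

I(r) ≈ 5.0106.


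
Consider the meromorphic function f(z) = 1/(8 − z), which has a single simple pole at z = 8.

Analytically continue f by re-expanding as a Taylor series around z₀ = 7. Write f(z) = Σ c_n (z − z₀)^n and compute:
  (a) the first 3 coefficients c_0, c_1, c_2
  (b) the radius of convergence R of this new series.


Let w = z − z₀, so z = z₀ + w.
Then 8 − z = 8 − (z₀ + w) = (8 − z₀) − w = 1 − w.
f(z) = 1/(1 − w) = (1/(1)) · 1/(1 − w/(1)) = Σ_{n≥0} w^n / (1)^(n+1).
So c_n = 1/(1)^(n+1):
  c_0 = 1/(1)^1 = 1.
  c_1 = 1/(1)^2 = 1.
  c_2 = 1/(1)^3 = 1.
The series is valid for |w/d| < 1, i.e. |z − z₀| < |d|.
Radius of convergence: R = |8 − z₀| = |1| = 1 (distance from z₀ to the singularity z = 8).

c_0 = 1, c_1 = 1, c_2 = 1; R = 1.


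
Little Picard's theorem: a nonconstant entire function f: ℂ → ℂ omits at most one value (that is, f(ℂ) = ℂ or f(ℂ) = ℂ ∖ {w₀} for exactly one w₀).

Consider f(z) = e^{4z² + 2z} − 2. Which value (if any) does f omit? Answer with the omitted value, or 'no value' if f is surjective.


Little Picard bounds the complement of f(ℂ) to at most one point.
The exponent g(z) = 4z² + 2z is a nonconstant polynomial, hence surjective onto ℂ. So e^{g(z)} takes every value in {e^w : w ∈ ℂ} = ℂ ∖ {0}. Adding -2 shifts the range to ℂ ∖ {-2}. f omits exactly -2.

Omitted value: -2.


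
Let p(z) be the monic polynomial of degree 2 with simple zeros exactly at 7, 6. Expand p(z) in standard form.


The polynomial is p(z) = ∏_{α ∈ S} (z − α), where S = {7, 6}.
Expanding the product yields: p(z) = z^2 -13·z + 42.
The resulting polynomial has degree 2 and real coefficients as required.

p(z) = z^2 -13·z + 42.


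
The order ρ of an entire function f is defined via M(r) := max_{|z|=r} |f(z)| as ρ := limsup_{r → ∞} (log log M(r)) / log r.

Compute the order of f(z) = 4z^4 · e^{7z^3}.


M(r) = max_{|z|=r} |4|·|z|^4·|e^{7z^3}| = 4·r^4 · e^{7r^3} (the factors attain their maxima compatibly on |z|=r). Then log M(r) = log 4 + 4·log r + 7r^3, dominated by the last term, so log log M(r) ~ 3·log r. The polynomial factor 4z^4 contributes only a log r term and does not affect the order. ρ = 3.
Therefore ρ = 3.

Order ρ = 3.


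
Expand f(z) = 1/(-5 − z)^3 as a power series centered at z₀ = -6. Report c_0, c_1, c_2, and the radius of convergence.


Let w = z − z₀, so z = z₀ + w.
Then -5 − z = -5 − (z₀ + w) = (-5 − z₀) − w = 1 − w.
f(z) = 1/(1 − w)^3 = (1/(1)^3) · (1 − w/(1))^{−3}.
By the binomial series (1−u)^{−3} = Σ_{n≥0} C(n+2, 2) u^n for |u|<1, with u = w/(1):
  c_n = C(n+2, 2) / (1)^(n+3).
  c_0 = 1/(1)^3 = 1.
  c_1 = 3/(1)^4 = 3.
  c_2 = 6/(1)^5 = 6.
The series is valid for |w/d| < 1, i.e. |z − z₀| < |d|.
Radius of convergence: R = |-5 − z₀| = |1| = 1 (distance from z₀ to the singularity z = -5).

c_0 = 1, c_1 = 3, c_2 = 6; R = 1.


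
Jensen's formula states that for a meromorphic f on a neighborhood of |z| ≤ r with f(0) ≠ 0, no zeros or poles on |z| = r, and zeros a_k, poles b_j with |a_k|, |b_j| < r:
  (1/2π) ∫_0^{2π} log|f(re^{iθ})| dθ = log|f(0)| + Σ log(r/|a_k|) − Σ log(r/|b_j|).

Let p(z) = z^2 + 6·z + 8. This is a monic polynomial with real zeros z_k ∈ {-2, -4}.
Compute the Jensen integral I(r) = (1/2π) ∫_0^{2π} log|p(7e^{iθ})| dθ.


Zeros: -4, -2; r = 7.
Inside |z| < r: -4, -2. Outside (|z| ≥ r): ∅.
p(0) = 8, so log|p(0)| = log(8) = 2.0794.
Apply Jensen: I(r) = log|p(0)| + Σ_k log(r/|z_k|), summed over zeros inside |z| < r.
  log(r/|z_k|) for z_k = -2: log(7/2) = 1.2528
  log(r/|z_k|) for z_k = -4: log(7/4) = 0.5596
Sum over inside zeros: 1.8124.
I(r) = log|p(0)| + (inside sum) = 2.0794 + 1.8124 = 3.8918.
Closed form (all zeros inside, monic): I(r) = n·log(r) = 2·log(7) = 3.8918. ✓

I(r) ≈ 3.8918.


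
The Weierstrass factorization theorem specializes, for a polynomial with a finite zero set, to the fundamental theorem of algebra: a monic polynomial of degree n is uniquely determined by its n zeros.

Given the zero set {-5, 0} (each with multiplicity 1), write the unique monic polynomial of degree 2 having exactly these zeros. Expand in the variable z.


The polynomial is p(z) = ∏_{α ∈ S} (z − α), where S = {-5, 0}.
Expanding the product yields: p(z) = z^2 + 5·z.
The resulting polynomial has degree 2 and real coefficients as required.

p(z) = z^2 + 5·z.


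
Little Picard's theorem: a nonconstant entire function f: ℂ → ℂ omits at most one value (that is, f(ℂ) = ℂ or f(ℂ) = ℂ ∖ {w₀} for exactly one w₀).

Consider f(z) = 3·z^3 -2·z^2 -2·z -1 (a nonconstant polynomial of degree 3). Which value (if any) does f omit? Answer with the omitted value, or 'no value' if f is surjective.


Little Picard bounds the complement of f(ℂ) to at most one point.
For every w ∈ ℂ, the equation p(z) − w = 0 is a nonconstant polynomial in z and hence has at least one root by the fundamental theorem of algebra. So p is surjective onto ℂ, omitting no value.

Omitted value: no value.


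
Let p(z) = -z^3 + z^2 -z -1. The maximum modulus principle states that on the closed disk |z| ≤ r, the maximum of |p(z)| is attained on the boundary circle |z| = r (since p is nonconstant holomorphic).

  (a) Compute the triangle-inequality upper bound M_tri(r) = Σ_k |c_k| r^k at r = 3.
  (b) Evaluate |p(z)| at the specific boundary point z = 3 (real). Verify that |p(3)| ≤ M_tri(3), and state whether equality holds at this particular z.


Coefficients: c_0 = -1, c_1 = -1, c_2 = 1, c_3 = -1. Radius r = 3.
Part (a). Triangle bound: M_tri(r) = Σ_k |c_k| r^k
  = |-1|·3^0 + |-1|·3^1 + |1|·3^2 + |-1|·3^3
  = 1 + 3 + 9 + 27 = 40.
This bounds M(r) := max_{|z|=r} |p(z)| from above; equality holds iff all terms c_k z^k can be made to align in phase at a single z on |z|=r.
Part (b). At z = 3 (real, on the circle |z| = r):
  p(3) = (-1)·3^0 + (-1)·3^1 + (1)·3^2 + (-1)·3^3 = -22.
  |p(3)| = 22.
Check: |p(3)| = 22 ≤ 40 = M_tri(3). ✓ Equality does not hold at z = 3 (the coefficients have mixed signs, so the terms do not all align in phase there).

M_tri(3) = 40; |p(3)| = 22; equality at z=3: no.


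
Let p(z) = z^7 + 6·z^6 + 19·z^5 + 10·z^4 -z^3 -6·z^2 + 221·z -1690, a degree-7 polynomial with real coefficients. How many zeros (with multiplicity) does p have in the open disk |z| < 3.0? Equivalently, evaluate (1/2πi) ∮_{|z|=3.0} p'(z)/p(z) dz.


The zeros of p are: (-3 + 2i), (-3 - 2i), 2, (-2 + 3i), (-2 - 3i), (1 + 2i), (1 - 2i).
Their magnitudes are: 3.606, 3.606, 2, 3.606, 3.606, 2.236, 2.236.
Zeros with |z| < R = 3.0: 2, (1 + 2i), (1 - 2i).
Count = 3.
By the argument principle, (1/2πi) ∮_{|z|=R} p'(z)/p(z) dz equals exactly this count.

Number of zeros inside |z| < 3.0: 3.


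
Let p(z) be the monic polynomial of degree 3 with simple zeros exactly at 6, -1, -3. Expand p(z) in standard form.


The polynomial is p(z) = ∏_{α ∈ S} (z − α), where S = {6, -1, -3}.
Expanding the product yields: p(z) = z^3 -2·z^2 -21·z -18.
The resulting polynomial has degree 3 and real coefficients as required.

p(z) = z^3 -2·z^2 -21·z -18.


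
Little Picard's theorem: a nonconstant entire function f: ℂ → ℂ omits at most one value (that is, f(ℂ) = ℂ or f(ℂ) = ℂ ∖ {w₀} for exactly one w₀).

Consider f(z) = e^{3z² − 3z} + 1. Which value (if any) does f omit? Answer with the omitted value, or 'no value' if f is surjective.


Little Picard bounds the complement of f(ℂ) to at most one point.
The exponent g(z) = 3z² − 3z is a nonconstant polynomial, hence surjective onto ℂ. So e^{g(z)} takes every value in {e^w : w ∈ ℂ} = ℂ ∖ {0}. Adding 1 shifts the range to ℂ ∖ {1}. f omits exactly 1.

Omitted value: 1.


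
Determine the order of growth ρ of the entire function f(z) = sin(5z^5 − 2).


Write sin(w) = (e^{iw} ± e^{−iw})/(2 or 2i), so |sin(w)| ≤ e^{|w|}. With w = 5z^5 − 2, |w| ≤ 5r^5 + 2 on |z|=r, giving M(r) ≤ e^{5r^5 + 2} and ρ ≤ 5. For the lower bound, choose z on |z|=r with 5z^5 purely imaginary of modulus 5r^5; then |sin(5z^5 − 2)| grows like e^{5r^5}/2, so ρ ≥ 5. Hence ρ = 5.
Therefore ρ = 5.

Order ρ = 5.


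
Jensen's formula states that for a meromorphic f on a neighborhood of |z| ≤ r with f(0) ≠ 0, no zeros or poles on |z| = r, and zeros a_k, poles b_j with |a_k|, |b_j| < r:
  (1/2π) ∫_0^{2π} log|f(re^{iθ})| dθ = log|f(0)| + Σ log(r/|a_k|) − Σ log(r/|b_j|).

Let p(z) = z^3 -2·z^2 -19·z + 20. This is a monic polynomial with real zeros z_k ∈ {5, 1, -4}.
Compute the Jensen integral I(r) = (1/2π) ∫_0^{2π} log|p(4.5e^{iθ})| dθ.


Zeros: -4, 1, 5; r = 4.5.
Inside |z| < r: -4, 1. Outside (|z| ≥ r): 5.
p(0) = 20, so log|p(0)| = log(20) = 2.9957.
Apply Jensen: I(r) = log|p(0)| + Σ_k log(r/|z_k|), summed over zeros inside |z| < r.
  log(r/|z_k|) for z_k = 1: log(4.5/1) = 1.5041
  log(r/|z_k|) for z_k = -4: log(4.5/4) = 0.1178
  Outside zeros (5) contribute nothing to the Jensen sum.
Sum over inside zeros: 1.6219.
I(r) = log|p(0)| + (inside sum) = 2.9957 + 1.6219 = 4.6176.
Note: since some zeros are outside |z| ≤ r, the simplified n·log(r) form does NOT apply — only the inside zeros contribute.

I(r) ≈ 4.6176.


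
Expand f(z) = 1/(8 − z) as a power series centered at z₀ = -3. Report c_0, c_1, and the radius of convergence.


Let w = z − z₀, so z = z₀ + w.
Then 8 − z = 8 − (z₀ + w) = (8 − z₀) − w = 11 − w.
f(z) = 1/(11 − w) = (1/(11)) · 1/(1 − w/(11)) = Σ_{n≥0} w^n / (11)^(n+1).
So c_n = 1/(11)^(n+1):
  c_0 = 1/(11)^1 = 1/11.
  c_1 = 1/(11)^2 = 1/121.
The series is valid for |w/d| < 1, i.e. |z − z₀| < |d|.
Radius of convergence: R = |8 − z₀| = |11| = 11 (distance from z₀ to the singularity z = 8).

c_0 = 1/11, c_1 = 1/121; R = 11.


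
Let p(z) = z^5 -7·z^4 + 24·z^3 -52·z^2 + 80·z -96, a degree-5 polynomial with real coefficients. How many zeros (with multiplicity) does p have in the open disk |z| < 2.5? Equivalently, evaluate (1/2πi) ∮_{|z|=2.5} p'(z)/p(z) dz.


The zeros of p are: 3, (2 + 2i), (2 - 2i), (0 + 2i), (0 - 2i).
Their magnitudes are: 3, 2.828, 2.828, 2, 2.
Zeros with |z| < R = 2.5: (0 + 2i), (0 - 2i).
Count = 2.
By the argument principle, (1/2πi) ∮_{|z|=R} p'(z)/p(z) dz equals exactly this count.

Number of zeros inside |z| < 2.5: 2.


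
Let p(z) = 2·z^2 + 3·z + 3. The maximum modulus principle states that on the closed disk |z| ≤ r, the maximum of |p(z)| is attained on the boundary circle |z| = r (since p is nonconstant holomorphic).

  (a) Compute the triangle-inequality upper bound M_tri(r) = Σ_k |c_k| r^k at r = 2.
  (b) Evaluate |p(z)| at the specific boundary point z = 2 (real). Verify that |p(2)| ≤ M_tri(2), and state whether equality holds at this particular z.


Coefficients: c_0 = 3, c_1 = 3, c_2 = 2. Radius r = 2.
Part (a). Triangle bound: M_tri(r) = Σ_k |c_k| r^k
  = |3|·2^0 + |3|·2^1 + |2|·2^2
  = 3 + 6 + 8 = 17.
This bounds M(r) := max_{|z|=r} |p(z)| from above; equality holds iff all terms c_k z^k can be made to align in phase at a single z on |z|=r.
Part (b). At z = 2 (real, on the circle |z| = r):
  p(2) = (3)·2^0 + (3)·2^1 + (2)·2^2 = 17.
  |p(2)| = 17.
Since all nonzero coefficients share the same sign, |p(2)| = 17 = M_tri(2); the triangle bound is attained at z = 2, so in fact M(r) = 17.

M_tri(2) = 17; |p(2)| = 17; equality at z=2: yes.


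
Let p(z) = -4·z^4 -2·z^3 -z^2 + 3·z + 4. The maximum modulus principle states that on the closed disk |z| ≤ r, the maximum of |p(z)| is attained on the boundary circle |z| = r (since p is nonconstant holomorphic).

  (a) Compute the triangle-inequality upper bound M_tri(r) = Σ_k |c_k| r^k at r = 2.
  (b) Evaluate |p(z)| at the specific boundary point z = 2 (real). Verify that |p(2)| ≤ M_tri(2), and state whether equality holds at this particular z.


Coefficients: c_0 = 4, c_1 = 3, c_2 = -1, c_3 = -2, c_4 = -4. Radius r = 2.
Part (a). Triangle bound: M_tri(r) = Σ_k |c_k| r^k
  = |4|·2^0 + |3|·2^1 + |-1|·2^2 + |-2|·2^3 + |-4|·2^4
  = 4 + 6 + 4 + 16 + 64 = 94.
This bounds M(r) := max_{|z|=r} |p(z)| from above; equality holds iff all terms c_k z^k can be made to align in phase at a single z on |z|=r.
Part (b). At z = 2 (real, on the circle |z| = r):
  p(2) = (4)·2^0 + (3)·2^1 + (-1)·2^2 + (-2)·2^3 + (-4)·2^4 = -74.
  |p(2)| = 74.
Check: |p(2)| = 74 ≤ 94 = M_tri(2). ✓ Equality does not hold at z = 2 (the coefficients have mixed signs, so the terms do not all align in phase there).

M_tri(2) = 94; |p(2)| = 74; equality at z=2: no.


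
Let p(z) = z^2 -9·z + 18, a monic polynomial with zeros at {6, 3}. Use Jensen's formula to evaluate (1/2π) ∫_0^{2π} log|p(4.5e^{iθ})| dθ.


Zeros: 3, 6; r = 4.5.
Inside |z| < r: 3. Outside (|z| ≥ r): 6.
p(0) = 18, so log|p(0)| = log(18) = 2.8904.
Apply Jensen: I(r) = log|p(0)| + Σ_k log(r/|z_k|), summed over zeros inside |z| < r.
  log(r/|z_k|) for z_k = 3: log(4.5/3) = 0.4055
  Outside zeros (6) contribute nothing to the Jensen sum.
Sum over inside zeros: 0.4055.
I(r) = log|p(0)| + (inside sum) = 2.8904 + 0.4055 = 3.2958.
Note: since some zeros are outside |z| ≤ r, the simplified n·log(r) form does NOT apply — only the inside zeros contribute.

I(r) ≈ 3.2958.


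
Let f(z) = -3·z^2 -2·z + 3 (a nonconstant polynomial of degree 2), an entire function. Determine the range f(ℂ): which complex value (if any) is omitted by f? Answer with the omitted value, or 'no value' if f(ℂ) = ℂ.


Little Picard bounds the complement of f(ℂ) to at most one point.
For every w ∈ ℂ, the equation p(z) − w = 0 is a nonconstant polynomial in z and hence has at least one root by the fundamental theorem of algebra. So p is surjective onto ℂ, omitting no value.

Omitted value: no value.


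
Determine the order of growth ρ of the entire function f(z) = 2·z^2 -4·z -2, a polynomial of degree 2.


|f(z)| ≤ Σ|c_k|·r^k = O(r^2) as r → ∞. Polynomial growth is O(e^{r^ε}) for every ε > 0 (since r^2/e^{r^ε} → 0), so ρ ≤ ε for all ε > 0, i.e. ρ = 0. Every nonconstant polynomial has order 0.
Therefore ρ = 0.

Order ρ = 0.


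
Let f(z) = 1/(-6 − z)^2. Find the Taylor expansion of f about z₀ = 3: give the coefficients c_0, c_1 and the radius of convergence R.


Let w = z − z₀, so z = z₀ + w.
Then -6 − z = -6 − (z₀ + w) = (-6 − z₀) − w = -9 − w.
f(z) = 1/(-9 − w)^2 = (1/(-9)^2) · (1 − w/(-9))^{−2}.
By the binomial series (1−u)^{−2} = Σ_{n≥0} C(n+1, 1) u^n for |u|<1, with u = w/(-9):
  c_n = C(n+1, 1) / (-9)^(n+2).
  c_0 = 1/(-9)^2 = 1/81.
  c_1 = 2/(-9)^3 = -2/729.
The series is valid for |w/d| < 1, i.e. |z − z₀| < |d|.
Radius of convergence: R = |-6 − z₀| = |-9| = 9 (distance from z₀ to the singularity z = -6).

c_0 = 1/81, c_1 = -2/729; R = 9.


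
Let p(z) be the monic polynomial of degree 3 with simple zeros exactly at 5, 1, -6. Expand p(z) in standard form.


The polynomial is p(z) = ∏_{α ∈ S} (z − α), where S = {5, 1, -6}.
Expanding the product yields: p(z) = z^3 -31·z + 30.
The resulting polynomial has degree 3 and real coefficients as required.

p(z) = z^3 -31·z + 30.


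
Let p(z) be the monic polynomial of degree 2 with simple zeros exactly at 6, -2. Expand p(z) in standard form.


The polynomial is p(z) = ∏_{α ∈ S} (z − α), where S = {6, -2}.
Expanding the product yields: p(z) = z^2 -4·z -12.
The resulting polynomial has degree 2 and real coefficients as required.

p(z) = z^2 -4·z -12.


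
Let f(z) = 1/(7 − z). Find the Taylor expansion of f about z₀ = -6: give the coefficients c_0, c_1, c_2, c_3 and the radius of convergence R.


Let w = z − z₀, so z = z₀ + w.
Then 7 − z = 7 − (z₀ + w) = (7 − z₀) − w = 13 − w.
f(z) = 1/(13 − w) = (1/(13)) · 1/(1 − w/(13)) = Σ_{n≥0} w^n / (13)^(n+1).
So c_n = 1/(13)^(n+1):
  c_0 = 1/(13)^1 = 1/13.
  c_1 = 1/(13)^2 = 1/169.
  c_2 = 1/(13)^3 = 1/2197.
  c_3 = 1/(13)^4 = 1/28561.
The series is valid for |w/d| < 1, i.e. |z − z₀| < |d|.
Radius of convergence: R = |7 − z₀| = |13| = 13 (distance from z₀ to the singularity z = 7).

c_0 = 1/13, c_1 = 1/169, c_2 = 1/2197, c_3 = 1/28561; R = 13.


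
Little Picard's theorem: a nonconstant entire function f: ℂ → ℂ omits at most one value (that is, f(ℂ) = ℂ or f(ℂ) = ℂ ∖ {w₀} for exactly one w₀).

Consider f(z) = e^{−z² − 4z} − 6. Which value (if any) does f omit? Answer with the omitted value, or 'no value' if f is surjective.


Little Picard bounds the complement of f(ℂ) to at most one point.
The exponent g(z) = −z² − 4z is a nonconstant polynomial, hence surjective onto ℂ. So e^{g(z)} takes every value in {e^w : w ∈ ℂ} = ℂ ∖ {0}. Adding -6 shifts the range to ℂ ∖ {-6}. f omits exactly -6.

Omitted value: -6.


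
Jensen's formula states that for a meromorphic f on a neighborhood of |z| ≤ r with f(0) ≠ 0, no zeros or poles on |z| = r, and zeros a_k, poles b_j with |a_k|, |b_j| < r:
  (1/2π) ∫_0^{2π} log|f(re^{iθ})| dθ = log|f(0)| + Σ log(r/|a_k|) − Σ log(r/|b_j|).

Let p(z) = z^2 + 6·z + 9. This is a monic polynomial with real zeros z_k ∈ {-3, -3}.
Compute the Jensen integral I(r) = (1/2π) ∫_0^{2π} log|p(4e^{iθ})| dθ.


Zeros: -3, -3; r = 4.
Inside |z| < r: -3, -3. Outside (|z| ≥ r): ∅.
p(0) = 9, so log|p(0)| = log(9) = 2.1972.
Apply Jensen: I(r) = log|p(0)| + Σ_k log(r/|z_k|), summed over zeros inside |z| < r.
  log(r/|z_k|) for z_k = -3: log(4/3) = 0.2877
  log(r/|z_k|) for z_k = -3: log(4/3) = 0.2877
Sum over inside zeros: 0.5754.
I(r) = log|p(0)| + (inside sum) = 2.1972 + 0.5754 = 2.7726.
Closed form (all zeros inside, monic): I(r) = n·log(r) = 2·log(4) = 2.7726. ✓

I(r) ≈ 2.7726.


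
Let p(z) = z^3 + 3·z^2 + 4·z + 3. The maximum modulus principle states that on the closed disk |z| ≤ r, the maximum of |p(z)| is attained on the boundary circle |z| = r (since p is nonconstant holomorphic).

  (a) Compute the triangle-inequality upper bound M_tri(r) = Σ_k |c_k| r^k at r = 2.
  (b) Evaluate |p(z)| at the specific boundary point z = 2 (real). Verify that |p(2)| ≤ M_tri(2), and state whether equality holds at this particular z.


Coefficients: c_0 = 3, c_1 = 4, c_2 = 3, c_3 = 1. Radius r = 2.
Part (a). Triangle bound: M_tri(r) = Σ_k |c_k| r^k
  = |3|·2^0 + |4|·2^1 + |3|·2^2 + |1|·2^3
  = 3 + 8 + 12 + 8 = 31.
This bounds M(r) := max_{|z|=r} |p(z)| from above; equality holds iff all terms c_k z^k can be made to align in phase at a single z on |z|=r.
Part (b). At z = 2 (real, on the circle |z| = r):
  p(2) = (3)·2^0 + (4)·2^1 + (3)·2^2 + (1)·2^3 = 31.
  |p(2)| = 31.
Since all nonzero coefficients share the same sign, |p(2)| = 31 = M_tri(2); the triangle bound is attained at z = 2, so in fact M(r) = 31.

M_tri(2) = 31; |p(2)| = 31; equality at z=2: yes.


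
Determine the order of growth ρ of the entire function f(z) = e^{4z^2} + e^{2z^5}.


Each summand is entire of order 2 and 5 respectively (as in the single-exponential case). The order of a sum is at most the max of the orders, so ρ ≤ 5. For the lower bound: on |z|=r choose arg z so that 2z^5 is real positive; then |e^{2z^5}| = e^{2r^5} while |e^{4z^2}| ≤ e^{4r^2} = o(e^{2r^5}). So |f| ≥ e^{2r^5}(1 − o(1)) and ρ ≥ 5. Hence ρ = max(2, 5) = 5.
Therefore ρ = 5.

Order ρ = 5.


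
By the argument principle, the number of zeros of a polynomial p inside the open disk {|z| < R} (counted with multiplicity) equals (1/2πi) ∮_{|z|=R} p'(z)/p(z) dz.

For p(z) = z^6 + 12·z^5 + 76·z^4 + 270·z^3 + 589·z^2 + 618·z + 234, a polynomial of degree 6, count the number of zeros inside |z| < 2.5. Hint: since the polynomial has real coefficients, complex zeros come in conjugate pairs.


The zeros of p are: -1, (-3 + 3i), (-3 - 3i), (-2 + 3i), (-2 - 3i), -1.
Their magnitudes are: 1, 4.243, 4.243, 3.606, 3.606, 1.
Zeros with |z| < R = 2.5: -1, -1.
Count = 2.
By the argument principle, (1/2πi) ∮_{|z|=R} p'(z)/p(z) dz equals exactly this count.

Number of zeros inside |z| < 2.5: 2.


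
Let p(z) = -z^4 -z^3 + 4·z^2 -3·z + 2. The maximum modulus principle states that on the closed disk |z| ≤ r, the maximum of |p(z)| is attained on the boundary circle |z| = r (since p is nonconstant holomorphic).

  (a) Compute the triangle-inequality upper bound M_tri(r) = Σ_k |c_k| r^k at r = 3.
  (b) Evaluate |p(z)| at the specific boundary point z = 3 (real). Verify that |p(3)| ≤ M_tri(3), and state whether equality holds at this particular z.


Coefficients: c_0 = 2, c_1 = -3, c_2 = 4, c_3 = -1, c_4 = -1. Radius r = 3.
Part (a). Triangle bound: M_tri(r) = Σ_k |c_k| r^k
  = |2|·3^0 + |-3|·3^1 + |4|·3^2 + |-1|·3^3 + |-1|·3^4
  = 2 + 9 + 36 + 27 + 81 = 155.
This bounds M(r) := max_{|z|=r} |p(z)| from above; equality holds iff all terms c_k z^k can be made to align in phase at a single z on |z|=r.
Part (b). At z = 3 (real, on the circle |z| = r):
  p(3) = (2)·3^0 + (-3)·3^1 + (4)·3^2 + (-1)·3^3 + (-1)·3^4 = -79.
  |p(3)| = 79.
Check: |p(3)| = 79 ≤ 155 = M_tri(3). ✓ Equality does not hold at z = 3 (the coefficients have mixed signs, so the terms do not all align in phase there).

M_tri(3) = 155; |p(3)| = 79; equality at z=3: no.


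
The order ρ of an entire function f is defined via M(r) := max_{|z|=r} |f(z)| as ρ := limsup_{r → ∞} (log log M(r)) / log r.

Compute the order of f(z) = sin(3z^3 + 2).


Write sin(w) = (e^{iw} ± e^{−iw})/(2 or 2i), so |sin(w)| ≤ e^{|w|}. With w = 3z^3 + 2, |w| ≤ 3r^3 + 2 on |z|=r, giving M(r) ≤ e^{3r^3 + 2} and ρ ≤ 3. For the lower bound, choose z on |z|=r with 3z^3 purely imaginary of modulus 3r^3; then |sin(3z^3 + 2)| grows like e^{3r^3}/2, so ρ ≥ 3. Hence ρ = 3.
Therefore ρ = 3.

Order ρ = 3.


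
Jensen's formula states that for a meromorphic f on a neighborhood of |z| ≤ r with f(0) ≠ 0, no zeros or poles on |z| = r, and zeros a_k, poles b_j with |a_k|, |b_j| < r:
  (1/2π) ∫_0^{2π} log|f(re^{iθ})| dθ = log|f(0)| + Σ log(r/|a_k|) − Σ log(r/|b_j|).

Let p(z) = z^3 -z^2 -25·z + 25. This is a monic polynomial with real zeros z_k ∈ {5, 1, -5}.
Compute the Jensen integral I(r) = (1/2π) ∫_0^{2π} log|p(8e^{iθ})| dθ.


Zeros: -5, 1, 5; r = 8.
Inside |z| < r: -5, 1, 5. Outside (|z| ≥ r): ∅.
p(0) = 25, so log|p(0)| = log(25) = 3.2189.
Apply Jensen: I(r) = log|p(0)| + Σ_k log(r/|z_k|), summed over zeros inside |z| < r.
  log(r/|z_k|) for z_k = 5: log(8/5) = 0.4700
  log(r/|z_k|) for z_k = 1: log(8/1) = 2.0794
  log(r/|z_k|) for z_k = -5: log(8/5) = 0.4700
Sum over inside zeros: 3.0194.
I(r) = log|p(0)| + (inside sum) = 3.2189 + 3.0194 = 6.2383.
Closed form (all zeros inside, monic): I(r) = n·log(r) = 3·log(8) = 6.2383. ✓

I(r) ≈ 6.2383.


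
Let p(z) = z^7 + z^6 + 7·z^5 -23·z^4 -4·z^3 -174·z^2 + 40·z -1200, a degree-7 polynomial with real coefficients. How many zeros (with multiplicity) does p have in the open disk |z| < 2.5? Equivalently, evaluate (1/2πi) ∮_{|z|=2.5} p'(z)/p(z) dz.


The zeros of p are: (-2 + 2i), (-2 - 2i), 3, (-1 + 3i), (-1 - 3i), (1 + 2i), (1 - 2i).
Their magnitudes are: 2.828, 2.828, 3, 3.162, 3.162, 2.236, 2.236.
Zeros with |z| < R = 2.5: (1 + 2i), (1 - 2i).
Count = 2.
By the argument principle, (1/2πi) ∮_{|z|=R} p'(z)/p(z) dz equals exactly this count.

Number of zeros inside |z| < 2.5: 2.


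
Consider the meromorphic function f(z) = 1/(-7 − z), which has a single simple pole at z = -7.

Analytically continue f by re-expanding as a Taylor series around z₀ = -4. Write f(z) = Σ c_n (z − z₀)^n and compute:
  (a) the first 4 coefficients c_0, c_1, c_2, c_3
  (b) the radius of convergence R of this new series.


Let w = z − z₀, so z = z₀ + w.
Then -7 − z = -7 − (z₀ + w) = (-7 − z₀) − w = -3 − w.
f(z) = 1/(-3 − w) = (1/(-3)) · 1/(1 − w/(-3)) = Σ_{n≥0} w^n / (-3)^(n+1).
So c_n = 1/(-3)^(n+1):
  c_0 = 1/(-3)^1 = -1/3.
  c_1 = 1/(-3)^2 = 1/9.
  c_2 = 1/(-3)^3 = -1/27.
  c_3 = 1/(-3)^4 = 1/81.
The series is valid for |w/d| < 1, i.e. |z − z₀| < |d|.
Radius of convergence: R = |-7 − z₀| = |-3| = 3 (distance from z₀ to the singularity z = -7).

c_0 = -1/3, c_1 = 1/9, c_2 = -1/27, c_3 = 1/81; R = 3.


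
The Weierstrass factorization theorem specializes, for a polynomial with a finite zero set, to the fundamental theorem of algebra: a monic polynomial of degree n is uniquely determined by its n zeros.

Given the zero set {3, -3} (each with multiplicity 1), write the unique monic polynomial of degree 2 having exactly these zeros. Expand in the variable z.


The polynomial is p(z) = ∏_{α ∈ S} (z − α), where S = {3, -3}.
Expanding the product yields: p(z) = z^2 -9.
The resulting polynomial has degree 2 and real coefficients as required.

p(z) = z^2 -9.


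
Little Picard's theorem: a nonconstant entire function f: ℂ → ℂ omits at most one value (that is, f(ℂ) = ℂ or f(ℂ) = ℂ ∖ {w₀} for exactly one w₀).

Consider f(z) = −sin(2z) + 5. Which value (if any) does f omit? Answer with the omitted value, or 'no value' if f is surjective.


Little Picard bounds the complement of f(ℂ) to at most one point.
sin is entire and surjective onto ℂ: for every w ∈ ℂ, sin(ζ) = w has a solution ζ ∈ ℂ (e.g., via the complex inverse arcsin). With ζ = 2z this gives z = ζ/(2). Then -1·sin(2z) takes every value in -1·ℂ = ℂ, and adding 5 is a bijection of ℂ. So f is surjective and omits no value. (Note: only on the real line is sin bounded by [−1, 1].)

Omitted value: no value.


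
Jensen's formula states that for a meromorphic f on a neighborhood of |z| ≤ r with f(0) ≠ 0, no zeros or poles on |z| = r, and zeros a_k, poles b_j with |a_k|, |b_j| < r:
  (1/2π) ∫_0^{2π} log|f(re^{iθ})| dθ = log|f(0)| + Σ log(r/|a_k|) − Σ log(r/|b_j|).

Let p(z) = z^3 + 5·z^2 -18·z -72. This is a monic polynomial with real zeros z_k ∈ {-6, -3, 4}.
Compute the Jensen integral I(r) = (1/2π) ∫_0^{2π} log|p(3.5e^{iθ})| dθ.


Zeros: -6, -3, 4; r = 3.5.
Inside |z| < r: -3. Outside (|z| ≥ r): -6, 4.
p(0) = -72, so log|p(0)| = log(72) = 4.2767.
Apply Jensen: I(r) = log|p(0)| + Σ_k log(r/|z_k|), summed over zeros inside |z| < r.
  log(r/|z_k|) for z_k = -3: log(3.5/3) = 0.1542
  Outside zeros (-6, 4) contribute nothing to the Jensen sum.
Sum over inside zeros: 0.1542.
I(r) = log|p(0)| + (inside sum) = 4.2767 + 0.1542 = 4.4308.
Note: since some zeros are outside |z| ≤ r, the simplified n·log(r) form does NOT apply — only the inside zeros contribute.

I(r) ≈ 4.4308.


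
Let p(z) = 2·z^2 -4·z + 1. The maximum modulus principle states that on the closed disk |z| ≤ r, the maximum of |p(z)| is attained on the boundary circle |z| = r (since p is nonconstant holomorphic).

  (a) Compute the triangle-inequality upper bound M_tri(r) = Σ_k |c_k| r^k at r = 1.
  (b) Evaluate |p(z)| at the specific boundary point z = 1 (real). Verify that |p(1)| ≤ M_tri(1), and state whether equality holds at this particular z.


Coefficients: c_0 = 1, c_1 = -4, c_2 = 2. Radius r = 1.
Part (a). Triangle bound: M_tri(r) = Σ_k |c_k| r^k
  = |1|·1^0 + |-4|·1^1 + |2|·1^2
  = 1 + 4 + 2 = 7.
This bounds M(r) := max_{|z|=r} |p(z)| from above; equality holds iff all terms c_k z^k can be made to align in phase at a single z on |z|=r.
Part (b). At z = 1 (real, on the circle |z| = r):
  p(1) = (1)·1^0 + (-4)·1^1 + (2)·1^2 = -1.
  |p(1)| = 1.
Check: |p(1)| = 1 ≤ 7 = M_tri(1). ✓ Equality does not hold at z = 1 (the coefficients have mixed signs, so the terms do not all align in phase there).

M_tri(1) = 7; |p(1)| = 1; equality at z=1: no.


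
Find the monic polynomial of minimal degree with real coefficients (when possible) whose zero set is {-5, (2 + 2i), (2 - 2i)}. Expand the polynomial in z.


The polynomial is p(z) = ∏_{α ∈ S} (z − α), where S = {-5, (2 + 2i), (2 - 2i)}.
Expanding the product yields: p(z) = z^3 + z^2 -12·z + 40.
Note conjugate pairs combine to real quadratics: (z − (2+2i))(z − (2−2i)) = z² − 4z + 8.
The resulting polynomial has degree 3 and real coefficients as required.

p(z) = z^3 + z^2 -12·z + 40.


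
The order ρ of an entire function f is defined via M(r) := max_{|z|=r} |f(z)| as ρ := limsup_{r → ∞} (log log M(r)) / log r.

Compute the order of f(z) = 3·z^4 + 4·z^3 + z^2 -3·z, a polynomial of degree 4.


|f(z)| ≤ Σ|c_k|·r^k = O(r^4) as r → ∞. Polynomial growth is O(e^{r^ε}) for every ε > 0 (since r^4/e^{r^ε} → 0), so ρ ≤ ε for all ε > 0, i.e. ρ = 0. Every nonconstant polynomial has order 0.
Therefore ρ = 0.

Order ρ = 0.


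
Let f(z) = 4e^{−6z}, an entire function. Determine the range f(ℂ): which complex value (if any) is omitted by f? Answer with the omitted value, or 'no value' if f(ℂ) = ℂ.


Little Picard bounds the complement of f(ℂ) to at most one point.
e^{−6z} is never zero on ℂ, so 4·e^{−6z} takes every value in ℂ ∖ {0}. Adding 0 shifts the range to ℂ ∖ {0}. Thus f omits exactly the value 0.

Omitted value: 0.


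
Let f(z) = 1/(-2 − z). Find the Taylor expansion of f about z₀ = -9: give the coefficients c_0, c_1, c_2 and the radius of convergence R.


Let w = z − z₀, so z = z₀ + w.
Then -2 − z = -2 − (z₀ + w) = (-2 − z₀) − w = 7 − w.
f(z) = 1/(7 − w) = (1/(7)) · 1/(1 − w/(7)) = Σ_{n≥0} w^n / (7)^(n+1).
So c_n = 1/(7)^(n+1):
  c_0 = 1/(7)^1 = 1/7.
  c_1 = 1/(7)^2 = 1/49.
  c_2 = 1/(7)^3 = 1/343.
The series is valid for |w/d| < 1, i.e. |z − z₀| < |d|.
Radius of convergence: R = |-2 − z₀| = |7| = 7 (distance from z₀ to the singularity z = -2).

c_0 = 1/7, c_1 = 1/49, c_2 = 1/343; R = 7.


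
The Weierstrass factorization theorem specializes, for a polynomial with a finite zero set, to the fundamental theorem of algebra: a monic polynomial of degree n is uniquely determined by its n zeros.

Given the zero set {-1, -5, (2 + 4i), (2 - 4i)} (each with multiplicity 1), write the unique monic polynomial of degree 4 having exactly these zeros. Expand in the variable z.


The polynomial is p(z) = ∏_{α ∈ S} (z − α), where S = {-1, -5, (2 + 4i), (2 - 4i)}.
Expanding the product yields: p(z) = z^4 + 2·z^3 + z^2 + 100·z + 100.
Note conjugate pairs combine to real quadratics: (z − (2+4i))(z − (2−4i)) = z² − 4z + 20.
The resulting polynomial has degree 4 and real coefficients as required.

p(z) = z^4 + 2·z^3 + z^2 + 100·z + 100.


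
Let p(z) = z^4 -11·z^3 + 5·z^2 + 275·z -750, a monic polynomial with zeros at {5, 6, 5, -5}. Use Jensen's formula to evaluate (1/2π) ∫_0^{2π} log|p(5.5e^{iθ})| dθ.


Zeros: -5, 5, 5, 6; r = 5.5.
Inside |z| < r: -5, 5, 5. Outside (|z| ≥ r): 6.
p(0) = -750, so log|p(0)| = log(750) = 6.6201.
Apply Jensen: I(r) = log|p(0)| + Σ_k log(r/|z_k|), summed over zeros inside |z| < r.
  log(r/|z_k|) for z_k = 5: log(5.5/5) = 0.0953
  log(r/|z_k|) for z_k = 5: log(5.5/5) = 0.0953
  log(r/|z_k|) for z_k = -5: log(5.5/5) = 0.0953
  Outside zeros (6) contribute nothing to the Jensen sum.
Sum over inside zeros: 0.2859.
I(r) = log|p(0)| + (inside sum) = 6.6201 + 0.2859 = 6.9060.
Note: since some zeros are outside |z| ≤ r, the simplified n·log(r) form does NOT apply — only the inside zeros contribute.

I(r) ≈ 6.9060.


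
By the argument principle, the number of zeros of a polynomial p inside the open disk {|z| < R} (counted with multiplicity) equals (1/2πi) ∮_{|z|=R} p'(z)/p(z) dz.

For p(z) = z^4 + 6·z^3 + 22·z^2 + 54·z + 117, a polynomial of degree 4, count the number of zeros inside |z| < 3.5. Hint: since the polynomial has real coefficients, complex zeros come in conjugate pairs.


The zeros of p are: (0 + 3i), (0 - 3i), (-3 + 2i), (-3 - 2i).
Their magnitudes are: 3, 3, 3.606, 3.606.
Zeros with |z| < R = 3.5: (0 + 3i), (0 - 3i).
Count = 2.
By the argument principle, (1/2πi) ∮_{|z|=R} p'(z)/p(z) dz equals exactly this count.

Number of zeros inside |z| < 3.5: 2.


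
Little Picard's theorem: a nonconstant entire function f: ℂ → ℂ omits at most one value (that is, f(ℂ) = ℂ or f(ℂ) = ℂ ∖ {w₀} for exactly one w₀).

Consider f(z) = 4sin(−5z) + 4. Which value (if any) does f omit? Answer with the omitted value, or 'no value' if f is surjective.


Little Picard bounds the complement of f(ℂ) to at most one point.
sin is entire and surjective onto ℂ: for every w ∈ ℂ, sin(ζ) = w has a solution ζ ∈ ℂ (e.g., via the complex inverse arcsin). With ζ = −5z this gives z = ζ/(-5). Then 4·sin(−5z) takes every value in 4·ℂ = ℂ, and adding 4 is a bijection of ℂ. So f is surjective and omits no value. (Note: only on the real line is sin bounded by [−1, 1].)

Omitted value: no value.


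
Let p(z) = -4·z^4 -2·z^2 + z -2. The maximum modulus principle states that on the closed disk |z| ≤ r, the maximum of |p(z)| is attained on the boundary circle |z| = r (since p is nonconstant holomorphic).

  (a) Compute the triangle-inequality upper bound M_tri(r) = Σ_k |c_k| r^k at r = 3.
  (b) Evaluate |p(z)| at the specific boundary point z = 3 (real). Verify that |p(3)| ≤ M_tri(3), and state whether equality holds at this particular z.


Coefficients: c_0 = -2, c_1 = 1, c_2 = -2, c_3 = 0, c_4 = -4. Radius r = 3.
Part (a). Triangle bound: M_tri(r) = Σ_k |c_k| r^k
  = |-2|·3^0 + |1|·3^1 + |-2|·3^2 + |0|·3^3 + |-4|·3^4
  = 2 + 3 + 18 + 0 + 324 = 347.
This bounds M(r) := max_{|z|=r} |p(z)| from above; equality holds iff all terms c_k z^k can be made to align in phase at a single z on |z|=r.
Part (b). At z = 3 (real, on the circle |z| = r):
  p(3) = (-2)·3^0 + (1)·3^1 + (-2)·3^2 + (0)·3^3 + (-4)·3^4 = -341.
  |p(3)| = 341.
Check: |p(3)| = 341 ≤ 347 = M_tri(3). ✓ Equality does not hold at z = 3 (the coefficients have mixed signs, so the terms do not all align in phase there).

M_tri(3) = 347; |p(3)| = 341; equality at z=3: no.


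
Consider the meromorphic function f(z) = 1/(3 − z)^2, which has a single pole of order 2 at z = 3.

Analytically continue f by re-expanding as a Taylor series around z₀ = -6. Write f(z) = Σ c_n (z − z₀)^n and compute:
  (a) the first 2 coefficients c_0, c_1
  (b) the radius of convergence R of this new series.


Let w = z − z₀, so z = z₀ + w.
Then 3 − z = 3 − (z₀ + w) = (3 − z₀) − w = 9 − w.
f(z) = 1/(9 − w)^2 = (1/(9)^2) · (1 − w/(9))^{−2}.
By the binomial series (1−u)^{−2} = Σ_{n≥0} C(n+1, 1) u^n for |u|<1, with u = w/(9):
  c_n = C(n+1, 1) / (9)^(n+2).
  c_0 = 1/(9)^2 = 1/81.
  c_1 = 2/(9)^3 = 2/729.
The series is valid for |w/d| < 1, i.e. |z − z₀| < |d|.
Radius of convergence: R = |3 − z₀| = |9| = 9 (distance from z₀ to the singularity z = 3).

c_0 = 1/81, c_1 = 2/729; R = 9.


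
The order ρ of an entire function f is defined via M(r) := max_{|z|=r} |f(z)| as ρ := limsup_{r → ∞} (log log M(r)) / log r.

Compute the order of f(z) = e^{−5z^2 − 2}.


|e^{−5z^2 − 2}| = e^{Re(-5·z^2) + -2} ≤ e^{5|z|^2 + -2} = e^{5r^2 + -2} on |z| = r, so ρ ≤ 2. Choosing z on |z|=r so that -5·z^2 is real positive (always possible by picking arg z appropriately) gives |f(z)| = e^{5r^2 + -2}, matching the bound. The additive constant -2 does not affect log log M(r) ~ 2·log r. Hence ρ = 2.
Therefore ρ = 2.

Order ρ = 2.


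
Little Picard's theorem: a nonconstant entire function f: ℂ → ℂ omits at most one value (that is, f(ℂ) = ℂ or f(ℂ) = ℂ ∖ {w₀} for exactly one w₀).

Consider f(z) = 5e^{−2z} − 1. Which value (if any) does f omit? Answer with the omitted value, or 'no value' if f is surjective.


Little Picard bounds the complement of f(ℂ) to at most one point.
e^{−2z} is never zero on ℂ, so 5·e^{−2z} takes every value in ℂ ∖ {0}. Adding -1 shifts the range to ℂ ∖ {-1}. Thus f omits exactly the value -1.

Omitted value: -1.


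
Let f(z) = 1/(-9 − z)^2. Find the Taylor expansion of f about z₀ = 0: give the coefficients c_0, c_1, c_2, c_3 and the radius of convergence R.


Let w = z − z₀, so z = z₀ + w.
Then -9 − z = -9 − (z₀ + w) = (-9 − z₀) − w = -9 − w.
f(z) = 1/(-9 − w)^2 = (1/(-9)^2) · (1 − w/(-9))^{−2}.
By the binomial series (1−u)^{−2} = Σ_{n≥0} C(n+1, 1) u^n for |u|<1, with u = w/(-9):
  c_n = C(n+1, 1) / (-9)^(n+2).
  c_0 = 1/(-9)^2 = 1/81.
  c_1 = 2/(-9)^3 = -2/729.
  c_2 = 3/(-9)^4 = 1/2187.
  c_3 = 4/(-9)^5 = -4/59049.
The series is valid for |w/d| < 1, i.e. |z − z₀| < |d|.
Radius of convergence: R = |-9 − z₀| = |-9| = 9 (distance from z₀ to the singularity z = -9).

c_0 = 1/81, c_1 = -2/729, c_2 = 1/2187, c_3 = -4/59049; R = 9.
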